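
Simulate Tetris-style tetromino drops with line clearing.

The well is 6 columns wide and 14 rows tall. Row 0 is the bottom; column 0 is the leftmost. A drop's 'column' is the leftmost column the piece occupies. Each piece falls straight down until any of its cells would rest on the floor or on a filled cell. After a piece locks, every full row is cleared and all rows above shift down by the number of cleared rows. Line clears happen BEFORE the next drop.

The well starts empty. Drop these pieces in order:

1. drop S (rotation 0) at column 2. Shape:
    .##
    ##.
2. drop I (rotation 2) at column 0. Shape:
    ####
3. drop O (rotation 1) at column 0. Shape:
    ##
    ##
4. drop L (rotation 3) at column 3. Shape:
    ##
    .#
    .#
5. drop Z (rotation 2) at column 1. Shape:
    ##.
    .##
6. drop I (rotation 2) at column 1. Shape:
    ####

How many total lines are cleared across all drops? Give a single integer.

Answer: 0

Derivation:
Drop 1: S rot0 at col 2 lands with bottom-row=0; cleared 0 line(s) (total 0); column heights now [0 0 1 2 2 0], max=2
Drop 2: I rot2 at col 0 lands with bottom-row=2; cleared 0 line(s) (total 0); column heights now [3 3 3 3 2 0], max=3
Drop 3: O rot1 at col 0 lands with bottom-row=3; cleared 0 line(s) (total 0); column heights now [5 5 3 3 2 0], max=5
Drop 4: L rot3 at col 3 lands with bottom-row=2; cleared 0 line(s) (total 0); column heights now [5 5 3 5 5 0], max=5
Drop 5: Z rot2 at col 1 lands with bottom-row=5; cleared 0 line(s) (total 0); column heights now [5 7 7 6 5 0], max=7
Drop 6: I rot2 at col 1 lands with bottom-row=7; cleared 0 line(s) (total 0); column heights now [5 8 8 8 8 0], max=8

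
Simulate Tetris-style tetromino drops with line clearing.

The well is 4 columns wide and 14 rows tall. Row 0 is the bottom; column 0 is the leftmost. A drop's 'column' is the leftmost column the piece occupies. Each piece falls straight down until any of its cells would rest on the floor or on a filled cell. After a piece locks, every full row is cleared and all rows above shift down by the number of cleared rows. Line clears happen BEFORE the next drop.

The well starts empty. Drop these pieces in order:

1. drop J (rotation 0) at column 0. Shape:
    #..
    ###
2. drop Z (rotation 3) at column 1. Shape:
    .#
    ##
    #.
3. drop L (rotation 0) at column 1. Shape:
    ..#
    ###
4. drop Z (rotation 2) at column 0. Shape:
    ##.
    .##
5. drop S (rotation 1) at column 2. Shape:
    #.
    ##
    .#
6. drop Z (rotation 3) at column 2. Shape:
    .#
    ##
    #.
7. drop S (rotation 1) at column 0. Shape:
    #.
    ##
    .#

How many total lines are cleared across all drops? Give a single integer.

Drop 1: J rot0 at col 0 lands with bottom-row=0; cleared 0 line(s) (total 0); column heights now [2 1 1 0], max=2
Drop 2: Z rot3 at col 1 lands with bottom-row=1; cleared 0 line(s) (total 0); column heights now [2 3 4 0], max=4
Drop 3: L rot0 at col 1 lands with bottom-row=4; cleared 0 line(s) (total 0); column heights now [2 5 5 6], max=6
Drop 4: Z rot2 at col 0 lands with bottom-row=5; cleared 0 line(s) (total 0); column heights now [7 7 6 6], max=7
Drop 5: S rot1 at col 2 lands with bottom-row=6; cleared 0 line(s) (total 0); column heights now [7 7 9 8], max=9
Drop 6: Z rot3 at col 2 lands with bottom-row=9; cleared 0 line(s) (total 0); column heights now [7 7 11 12], max=12
Drop 7: S rot1 at col 0 lands with bottom-row=7; cleared 0 line(s) (total 0); column heights now [10 9 11 12], max=12

Answer: 0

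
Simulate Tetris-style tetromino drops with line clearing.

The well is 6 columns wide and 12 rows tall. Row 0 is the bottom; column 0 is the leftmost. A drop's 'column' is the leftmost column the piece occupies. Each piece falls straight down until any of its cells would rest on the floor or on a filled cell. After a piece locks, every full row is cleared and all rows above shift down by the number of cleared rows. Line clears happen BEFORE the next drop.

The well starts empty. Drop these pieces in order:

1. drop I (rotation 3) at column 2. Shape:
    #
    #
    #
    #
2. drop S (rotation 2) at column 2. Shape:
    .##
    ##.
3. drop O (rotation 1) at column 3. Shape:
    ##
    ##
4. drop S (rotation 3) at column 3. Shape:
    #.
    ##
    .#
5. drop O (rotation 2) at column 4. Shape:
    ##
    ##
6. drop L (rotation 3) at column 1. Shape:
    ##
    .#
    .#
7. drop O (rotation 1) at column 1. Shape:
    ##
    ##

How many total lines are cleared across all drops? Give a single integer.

Drop 1: I rot3 at col 2 lands with bottom-row=0; cleared 0 line(s) (total 0); column heights now [0 0 4 0 0 0], max=4
Drop 2: S rot2 at col 2 lands with bottom-row=4; cleared 0 line(s) (total 0); column heights now [0 0 5 6 6 0], max=6
Drop 3: O rot1 at col 3 lands with bottom-row=6; cleared 0 line(s) (total 0); column heights now [0 0 5 8 8 0], max=8
Drop 4: S rot3 at col 3 lands with bottom-row=8; cleared 0 line(s) (total 0); column heights now [0 0 5 11 10 0], max=11
Drop 5: O rot2 at col 4 lands with bottom-row=10; cleared 0 line(s) (total 0); column heights now [0 0 5 11 12 12], max=12
Drop 6: L rot3 at col 1 lands with bottom-row=5; cleared 0 line(s) (total 0); column heights now [0 8 8 11 12 12], max=12
Drop 7: O rot1 at col 1 lands with bottom-row=8; cleared 0 line(s) (total 0); column heights now [0 10 10 11 12 12], max=12

Answer: 0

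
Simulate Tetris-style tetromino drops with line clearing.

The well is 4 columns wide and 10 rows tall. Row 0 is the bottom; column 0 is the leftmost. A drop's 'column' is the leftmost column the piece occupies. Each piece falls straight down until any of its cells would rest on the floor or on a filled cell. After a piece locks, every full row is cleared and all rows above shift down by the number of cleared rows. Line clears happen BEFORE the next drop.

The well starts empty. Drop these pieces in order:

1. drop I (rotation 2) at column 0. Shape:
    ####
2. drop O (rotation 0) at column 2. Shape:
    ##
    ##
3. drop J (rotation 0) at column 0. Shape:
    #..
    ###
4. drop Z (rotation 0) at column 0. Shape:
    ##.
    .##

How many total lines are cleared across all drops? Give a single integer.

Answer: 1

Derivation:
Drop 1: I rot2 at col 0 lands with bottom-row=0; cleared 1 line(s) (total 1); column heights now [0 0 0 0], max=0
Drop 2: O rot0 at col 2 lands with bottom-row=0; cleared 0 line(s) (total 1); column heights now [0 0 2 2], max=2
Drop 3: J rot0 at col 0 lands with bottom-row=2; cleared 0 line(s) (total 1); column heights now [4 3 3 2], max=4
Drop 4: Z rot0 at col 0 lands with bottom-row=3; cleared 0 line(s) (total 1); column heights now [5 5 4 2], max=5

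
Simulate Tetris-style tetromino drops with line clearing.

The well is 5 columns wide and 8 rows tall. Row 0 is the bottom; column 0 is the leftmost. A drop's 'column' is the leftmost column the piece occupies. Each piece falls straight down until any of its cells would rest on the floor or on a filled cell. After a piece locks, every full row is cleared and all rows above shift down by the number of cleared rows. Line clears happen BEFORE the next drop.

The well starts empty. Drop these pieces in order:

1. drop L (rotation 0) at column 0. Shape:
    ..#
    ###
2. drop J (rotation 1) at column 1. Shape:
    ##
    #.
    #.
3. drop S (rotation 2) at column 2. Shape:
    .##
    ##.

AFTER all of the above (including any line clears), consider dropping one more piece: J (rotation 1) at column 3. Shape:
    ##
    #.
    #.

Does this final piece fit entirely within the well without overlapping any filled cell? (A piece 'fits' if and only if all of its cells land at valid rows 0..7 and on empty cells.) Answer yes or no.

Answer: no

Derivation:
Drop 1: L rot0 at col 0 lands with bottom-row=0; cleared 0 line(s) (total 0); column heights now [1 1 2 0 0], max=2
Drop 2: J rot1 at col 1 lands with bottom-row=1; cleared 0 line(s) (total 0); column heights now [1 4 4 0 0], max=4
Drop 3: S rot2 at col 2 lands with bottom-row=4; cleared 0 line(s) (total 0); column heights now [1 4 5 6 6], max=6
Test piece J rot1 at col 3 (width 2): heights before test = [1 4 5 6 6]; fits = False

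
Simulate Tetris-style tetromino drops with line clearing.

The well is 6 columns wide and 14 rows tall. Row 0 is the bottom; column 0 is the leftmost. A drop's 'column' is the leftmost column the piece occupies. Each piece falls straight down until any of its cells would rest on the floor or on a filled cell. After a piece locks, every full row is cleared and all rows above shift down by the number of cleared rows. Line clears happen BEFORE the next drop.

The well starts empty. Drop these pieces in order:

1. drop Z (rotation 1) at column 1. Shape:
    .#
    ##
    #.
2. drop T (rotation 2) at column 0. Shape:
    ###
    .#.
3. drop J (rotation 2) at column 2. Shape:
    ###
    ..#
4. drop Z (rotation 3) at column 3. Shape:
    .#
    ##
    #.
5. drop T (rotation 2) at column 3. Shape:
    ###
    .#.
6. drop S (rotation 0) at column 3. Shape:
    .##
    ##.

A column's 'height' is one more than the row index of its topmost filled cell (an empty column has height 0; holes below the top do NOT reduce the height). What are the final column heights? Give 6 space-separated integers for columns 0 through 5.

Drop 1: Z rot1 at col 1 lands with bottom-row=0; cleared 0 line(s) (total 0); column heights now [0 2 3 0 0 0], max=3
Drop 2: T rot2 at col 0 lands with bottom-row=2; cleared 0 line(s) (total 0); column heights now [4 4 4 0 0 0], max=4
Drop 3: J rot2 at col 2 lands with bottom-row=3; cleared 0 line(s) (total 0); column heights now [4 4 5 5 5 0], max=5
Drop 4: Z rot3 at col 3 lands with bottom-row=5; cleared 0 line(s) (total 0); column heights now [4 4 5 7 8 0], max=8
Drop 5: T rot2 at col 3 lands with bottom-row=8; cleared 0 line(s) (total 0); column heights now [4 4 5 10 10 10], max=10
Drop 6: S rot0 at col 3 lands with bottom-row=10; cleared 0 line(s) (total 0); column heights now [4 4 5 11 12 12], max=12

Answer: 4 4 5 11 12 12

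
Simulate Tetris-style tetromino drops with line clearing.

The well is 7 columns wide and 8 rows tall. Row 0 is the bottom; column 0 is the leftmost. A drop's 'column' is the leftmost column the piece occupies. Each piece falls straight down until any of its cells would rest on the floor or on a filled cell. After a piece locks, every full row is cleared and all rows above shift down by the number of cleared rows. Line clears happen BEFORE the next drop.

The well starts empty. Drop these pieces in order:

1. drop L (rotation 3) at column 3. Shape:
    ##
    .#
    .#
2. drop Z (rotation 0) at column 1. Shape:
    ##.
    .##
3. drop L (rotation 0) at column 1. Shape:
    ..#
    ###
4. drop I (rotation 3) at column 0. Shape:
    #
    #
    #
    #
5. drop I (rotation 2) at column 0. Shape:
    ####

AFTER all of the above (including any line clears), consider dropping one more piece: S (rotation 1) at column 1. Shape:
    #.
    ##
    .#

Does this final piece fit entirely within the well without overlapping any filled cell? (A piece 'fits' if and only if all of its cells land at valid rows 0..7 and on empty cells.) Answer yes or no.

Answer: no

Derivation:
Drop 1: L rot3 at col 3 lands with bottom-row=0; cleared 0 line(s) (total 0); column heights now [0 0 0 3 3 0 0], max=3
Drop 2: Z rot0 at col 1 lands with bottom-row=3; cleared 0 line(s) (total 0); column heights now [0 5 5 4 3 0 0], max=5
Drop 3: L rot0 at col 1 lands with bottom-row=5; cleared 0 line(s) (total 0); column heights now [0 6 6 7 3 0 0], max=7
Drop 4: I rot3 at col 0 lands with bottom-row=0; cleared 0 line(s) (total 0); column heights now [4 6 6 7 3 0 0], max=7
Drop 5: I rot2 at col 0 lands with bottom-row=7; cleared 0 line(s) (total 0); column heights now [8 8 8 8 3 0 0], max=8
Test piece S rot1 at col 1 (width 2): heights before test = [8 8 8 8 3 0 0]; fits = False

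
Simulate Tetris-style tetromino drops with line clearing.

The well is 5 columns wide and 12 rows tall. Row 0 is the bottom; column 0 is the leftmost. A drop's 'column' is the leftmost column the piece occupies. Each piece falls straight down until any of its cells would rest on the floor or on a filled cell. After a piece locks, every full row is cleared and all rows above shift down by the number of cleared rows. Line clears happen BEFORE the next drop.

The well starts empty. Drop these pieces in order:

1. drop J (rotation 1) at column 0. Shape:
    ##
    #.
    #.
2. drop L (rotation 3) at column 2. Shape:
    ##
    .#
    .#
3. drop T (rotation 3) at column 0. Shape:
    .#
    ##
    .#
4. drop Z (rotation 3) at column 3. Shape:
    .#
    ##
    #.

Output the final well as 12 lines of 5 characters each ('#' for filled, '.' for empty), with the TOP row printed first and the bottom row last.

Answer: .....
.....
.....
.....
.....
.....
.#..#
##.##
.#.#.
####.
#..#.
#..#.

Derivation:
Drop 1: J rot1 at col 0 lands with bottom-row=0; cleared 0 line(s) (total 0); column heights now [3 3 0 0 0], max=3
Drop 2: L rot3 at col 2 lands with bottom-row=0; cleared 0 line(s) (total 0); column heights now [3 3 3 3 0], max=3
Drop 3: T rot3 at col 0 lands with bottom-row=3; cleared 0 line(s) (total 0); column heights now [5 6 3 3 0], max=6
Drop 4: Z rot3 at col 3 lands with bottom-row=3; cleared 0 line(s) (total 0); column heights now [5 6 3 5 6], max=6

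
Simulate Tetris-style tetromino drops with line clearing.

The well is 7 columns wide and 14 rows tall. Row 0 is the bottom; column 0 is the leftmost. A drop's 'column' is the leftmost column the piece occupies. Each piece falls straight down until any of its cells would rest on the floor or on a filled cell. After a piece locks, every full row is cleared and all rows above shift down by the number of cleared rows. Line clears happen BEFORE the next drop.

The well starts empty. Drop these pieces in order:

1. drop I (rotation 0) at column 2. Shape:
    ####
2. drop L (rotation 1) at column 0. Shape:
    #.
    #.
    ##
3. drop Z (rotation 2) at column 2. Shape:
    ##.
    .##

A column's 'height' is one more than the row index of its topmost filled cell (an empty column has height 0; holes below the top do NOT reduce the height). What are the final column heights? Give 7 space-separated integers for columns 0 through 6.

Answer: 3 1 3 3 2 1 0

Derivation:
Drop 1: I rot0 at col 2 lands with bottom-row=0; cleared 0 line(s) (total 0); column heights now [0 0 1 1 1 1 0], max=1
Drop 2: L rot1 at col 0 lands with bottom-row=0; cleared 0 line(s) (total 0); column heights now [3 1 1 1 1 1 0], max=3
Drop 3: Z rot2 at col 2 lands with bottom-row=1; cleared 0 line(s) (total 0); column heights now [3 1 3 3 2 1 0], max=3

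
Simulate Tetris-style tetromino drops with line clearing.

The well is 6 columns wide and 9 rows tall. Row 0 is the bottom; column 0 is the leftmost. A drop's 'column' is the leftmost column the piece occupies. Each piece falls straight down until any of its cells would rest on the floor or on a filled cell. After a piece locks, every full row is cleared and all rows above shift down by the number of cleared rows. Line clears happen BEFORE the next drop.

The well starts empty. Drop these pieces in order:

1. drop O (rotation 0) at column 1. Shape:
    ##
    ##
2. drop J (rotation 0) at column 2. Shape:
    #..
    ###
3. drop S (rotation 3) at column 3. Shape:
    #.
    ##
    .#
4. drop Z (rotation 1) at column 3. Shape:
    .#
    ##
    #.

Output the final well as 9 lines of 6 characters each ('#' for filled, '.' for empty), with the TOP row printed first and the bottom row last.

Drop 1: O rot0 at col 1 lands with bottom-row=0; cleared 0 line(s) (total 0); column heights now [0 2 2 0 0 0], max=2
Drop 2: J rot0 at col 2 lands with bottom-row=2; cleared 0 line(s) (total 0); column heights now [0 2 4 3 3 0], max=4
Drop 3: S rot3 at col 3 lands with bottom-row=3; cleared 0 line(s) (total 0); column heights now [0 2 4 6 5 0], max=6
Drop 4: Z rot1 at col 3 lands with bottom-row=6; cleared 0 line(s) (total 0); column heights now [0 2 4 8 9 0], max=9

Answer: ....#.
...##.
...#..
...#..
...##.
..#.#.
..###.
.##...
.##...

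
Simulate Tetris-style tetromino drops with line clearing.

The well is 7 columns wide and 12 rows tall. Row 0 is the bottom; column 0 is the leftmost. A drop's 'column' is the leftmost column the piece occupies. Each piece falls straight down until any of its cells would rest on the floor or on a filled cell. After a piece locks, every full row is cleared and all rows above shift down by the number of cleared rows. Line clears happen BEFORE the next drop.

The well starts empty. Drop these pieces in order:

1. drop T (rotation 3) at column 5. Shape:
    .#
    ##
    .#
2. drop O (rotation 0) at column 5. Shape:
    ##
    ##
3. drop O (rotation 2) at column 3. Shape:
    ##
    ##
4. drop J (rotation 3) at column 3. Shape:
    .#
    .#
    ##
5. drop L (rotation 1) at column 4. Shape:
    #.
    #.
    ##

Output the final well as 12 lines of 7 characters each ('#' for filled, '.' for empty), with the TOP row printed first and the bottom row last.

Answer: .......
.......
.......
.......
....#..
....#..
....##.
....###
....###
...##.#
...####
...##.#

Derivation:
Drop 1: T rot3 at col 5 lands with bottom-row=0; cleared 0 line(s) (total 0); column heights now [0 0 0 0 0 2 3], max=3
Drop 2: O rot0 at col 5 lands with bottom-row=3; cleared 0 line(s) (total 0); column heights now [0 0 0 0 0 5 5], max=5
Drop 3: O rot2 at col 3 lands with bottom-row=0; cleared 0 line(s) (total 0); column heights now [0 0 0 2 2 5 5], max=5
Drop 4: J rot3 at col 3 lands with bottom-row=2; cleared 0 line(s) (total 0); column heights now [0 0 0 3 5 5 5], max=5
Drop 5: L rot1 at col 4 lands with bottom-row=5; cleared 0 line(s) (total 0); column heights now [0 0 0 3 8 6 5], max=8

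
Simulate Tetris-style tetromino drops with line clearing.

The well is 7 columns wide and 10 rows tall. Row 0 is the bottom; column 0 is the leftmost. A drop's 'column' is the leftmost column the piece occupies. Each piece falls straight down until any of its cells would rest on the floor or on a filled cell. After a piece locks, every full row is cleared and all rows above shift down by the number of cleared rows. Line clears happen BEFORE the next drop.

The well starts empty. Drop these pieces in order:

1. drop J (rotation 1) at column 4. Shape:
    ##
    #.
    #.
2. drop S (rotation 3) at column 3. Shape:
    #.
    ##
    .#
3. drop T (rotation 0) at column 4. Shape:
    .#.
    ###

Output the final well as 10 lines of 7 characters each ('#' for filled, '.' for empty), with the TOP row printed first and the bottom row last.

Answer: .......
.......
.......
.....#.
...####
...##..
....#..
....##.
....#..
....#..

Derivation:
Drop 1: J rot1 at col 4 lands with bottom-row=0; cleared 0 line(s) (total 0); column heights now [0 0 0 0 3 3 0], max=3
Drop 2: S rot3 at col 3 lands with bottom-row=3; cleared 0 line(s) (total 0); column heights now [0 0 0 6 5 3 0], max=6
Drop 3: T rot0 at col 4 lands with bottom-row=5; cleared 0 line(s) (total 0); column heights now [0 0 0 6 6 7 6], max=7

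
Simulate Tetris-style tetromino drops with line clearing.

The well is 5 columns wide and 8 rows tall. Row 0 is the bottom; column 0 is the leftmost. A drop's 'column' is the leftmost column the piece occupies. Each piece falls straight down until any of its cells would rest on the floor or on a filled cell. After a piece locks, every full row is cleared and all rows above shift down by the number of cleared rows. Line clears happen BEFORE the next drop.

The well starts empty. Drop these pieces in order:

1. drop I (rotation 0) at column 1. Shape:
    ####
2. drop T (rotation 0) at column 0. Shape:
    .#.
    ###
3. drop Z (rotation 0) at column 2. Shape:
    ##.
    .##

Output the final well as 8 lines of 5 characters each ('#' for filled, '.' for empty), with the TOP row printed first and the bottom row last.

Answer: .....
.....
.....
.....
.....
.....
.###.
.####

Derivation:
Drop 1: I rot0 at col 1 lands with bottom-row=0; cleared 0 line(s) (total 0); column heights now [0 1 1 1 1], max=1
Drop 2: T rot0 at col 0 lands with bottom-row=1; cleared 0 line(s) (total 0); column heights now [2 3 2 1 1], max=3
Drop 3: Z rot0 at col 2 lands with bottom-row=1; cleared 1 line(s) (total 1); column heights now [0 2 2 2 1], max=2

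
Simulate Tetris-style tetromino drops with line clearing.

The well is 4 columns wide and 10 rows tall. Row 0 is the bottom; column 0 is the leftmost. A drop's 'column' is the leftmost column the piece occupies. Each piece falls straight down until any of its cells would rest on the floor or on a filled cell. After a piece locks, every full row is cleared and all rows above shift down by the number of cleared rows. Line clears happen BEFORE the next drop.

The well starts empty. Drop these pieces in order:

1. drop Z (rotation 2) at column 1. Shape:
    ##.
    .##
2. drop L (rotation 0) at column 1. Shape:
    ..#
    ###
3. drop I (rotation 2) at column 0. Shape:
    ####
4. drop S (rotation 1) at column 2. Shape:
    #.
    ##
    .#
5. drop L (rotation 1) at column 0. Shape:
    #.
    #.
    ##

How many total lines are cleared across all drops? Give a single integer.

Answer: 1

Derivation:
Drop 1: Z rot2 at col 1 lands with bottom-row=0; cleared 0 line(s) (total 0); column heights now [0 2 2 1], max=2
Drop 2: L rot0 at col 1 lands with bottom-row=2; cleared 0 line(s) (total 0); column heights now [0 3 3 4], max=4
Drop 3: I rot2 at col 0 lands with bottom-row=4; cleared 1 line(s) (total 1); column heights now [0 3 3 4], max=4
Drop 4: S rot1 at col 2 lands with bottom-row=4; cleared 0 line(s) (total 1); column heights now [0 3 7 6], max=7
Drop 5: L rot1 at col 0 lands with bottom-row=3; cleared 0 line(s) (total 1); column heights now [6 4 7 6], max=7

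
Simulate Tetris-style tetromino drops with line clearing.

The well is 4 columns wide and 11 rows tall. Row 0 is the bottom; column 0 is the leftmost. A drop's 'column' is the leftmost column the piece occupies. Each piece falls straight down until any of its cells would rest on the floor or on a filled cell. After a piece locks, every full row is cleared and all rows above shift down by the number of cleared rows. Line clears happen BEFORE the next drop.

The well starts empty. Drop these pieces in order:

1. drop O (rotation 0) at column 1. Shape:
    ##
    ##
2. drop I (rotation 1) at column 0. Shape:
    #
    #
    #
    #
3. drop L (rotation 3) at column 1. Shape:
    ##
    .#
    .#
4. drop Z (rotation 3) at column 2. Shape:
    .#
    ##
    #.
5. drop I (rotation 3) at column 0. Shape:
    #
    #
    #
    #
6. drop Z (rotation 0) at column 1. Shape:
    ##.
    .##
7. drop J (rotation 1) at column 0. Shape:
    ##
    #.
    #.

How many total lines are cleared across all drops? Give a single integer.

Drop 1: O rot0 at col 1 lands with bottom-row=0; cleared 0 line(s) (total 0); column heights now [0 2 2 0], max=2
Drop 2: I rot1 at col 0 lands with bottom-row=0; cleared 0 line(s) (total 0); column heights now [4 2 2 0], max=4
Drop 3: L rot3 at col 1 lands with bottom-row=2; cleared 0 line(s) (total 0); column heights now [4 5 5 0], max=5
Drop 4: Z rot3 at col 2 lands with bottom-row=5; cleared 0 line(s) (total 0); column heights now [4 5 7 8], max=8
Drop 5: I rot3 at col 0 lands with bottom-row=4; cleared 0 line(s) (total 0); column heights now [8 5 7 8], max=8
Drop 6: Z rot0 at col 1 lands with bottom-row=8; cleared 0 line(s) (total 0); column heights now [8 10 10 9], max=10
Drop 7: J rot1 at col 0 lands with bottom-row=8; cleared 0 line(s) (total 0); column heights now [11 11 10 9], max=11

Answer: 0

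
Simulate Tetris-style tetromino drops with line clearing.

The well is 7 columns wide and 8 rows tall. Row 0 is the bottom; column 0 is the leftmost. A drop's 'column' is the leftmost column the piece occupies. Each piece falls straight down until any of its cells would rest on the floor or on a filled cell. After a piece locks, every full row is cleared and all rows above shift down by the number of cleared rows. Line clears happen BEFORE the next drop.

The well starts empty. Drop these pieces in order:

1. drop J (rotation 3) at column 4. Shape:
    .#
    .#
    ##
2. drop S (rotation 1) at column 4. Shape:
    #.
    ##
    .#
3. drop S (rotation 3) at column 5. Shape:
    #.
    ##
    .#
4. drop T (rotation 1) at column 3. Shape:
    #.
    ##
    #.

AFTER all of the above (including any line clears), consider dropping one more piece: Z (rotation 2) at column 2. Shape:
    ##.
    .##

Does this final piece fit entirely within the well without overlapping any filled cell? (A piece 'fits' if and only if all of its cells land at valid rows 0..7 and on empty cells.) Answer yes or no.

Drop 1: J rot3 at col 4 lands with bottom-row=0; cleared 0 line(s) (total 0); column heights now [0 0 0 0 1 3 0], max=3
Drop 2: S rot1 at col 4 lands with bottom-row=3; cleared 0 line(s) (total 0); column heights now [0 0 0 0 6 5 0], max=6
Drop 3: S rot3 at col 5 lands with bottom-row=4; cleared 0 line(s) (total 0); column heights now [0 0 0 0 6 7 6], max=7
Drop 4: T rot1 at col 3 lands with bottom-row=5; cleared 0 line(s) (total 0); column heights now [0 0 0 8 7 7 6], max=8
Test piece Z rot2 at col 2 (width 3): heights before test = [0 0 0 8 7 7 6]; fits = False

Answer: no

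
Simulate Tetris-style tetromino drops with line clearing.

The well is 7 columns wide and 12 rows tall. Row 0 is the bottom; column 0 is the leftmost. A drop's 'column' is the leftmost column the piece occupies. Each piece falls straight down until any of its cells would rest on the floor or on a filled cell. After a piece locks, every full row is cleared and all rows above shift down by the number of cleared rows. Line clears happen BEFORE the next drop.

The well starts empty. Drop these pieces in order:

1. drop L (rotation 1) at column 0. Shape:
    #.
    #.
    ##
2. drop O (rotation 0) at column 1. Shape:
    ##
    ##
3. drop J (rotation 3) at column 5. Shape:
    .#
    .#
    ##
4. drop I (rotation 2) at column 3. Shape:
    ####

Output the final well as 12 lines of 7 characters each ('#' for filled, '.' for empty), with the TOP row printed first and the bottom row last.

Answer: .......
.......
.......
.......
.......
.......
.......
.......
...####
###...#
###...#
##...##

Derivation:
Drop 1: L rot1 at col 0 lands with bottom-row=0; cleared 0 line(s) (total 0); column heights now [3 1 0 0 0 0 0], max=3
Drop 2: O rot0 at col 1 lands with bottom-row=1; cleared 0 line(s) (total 0); column heights now [3 3 3 0 0 0 0], max=3
Drop 3: J rot3 at col 5 lands with bottom-row=0; cleared 0 line(s) (total 0); column heights now [3 3 3 0 0 1 3], max=3
Drop 4: I rot2 at col 3 lands with bottom-row=3; cleared 0 line(s) (total 0); column heights now [3 3 3 4 4 4 4], max=4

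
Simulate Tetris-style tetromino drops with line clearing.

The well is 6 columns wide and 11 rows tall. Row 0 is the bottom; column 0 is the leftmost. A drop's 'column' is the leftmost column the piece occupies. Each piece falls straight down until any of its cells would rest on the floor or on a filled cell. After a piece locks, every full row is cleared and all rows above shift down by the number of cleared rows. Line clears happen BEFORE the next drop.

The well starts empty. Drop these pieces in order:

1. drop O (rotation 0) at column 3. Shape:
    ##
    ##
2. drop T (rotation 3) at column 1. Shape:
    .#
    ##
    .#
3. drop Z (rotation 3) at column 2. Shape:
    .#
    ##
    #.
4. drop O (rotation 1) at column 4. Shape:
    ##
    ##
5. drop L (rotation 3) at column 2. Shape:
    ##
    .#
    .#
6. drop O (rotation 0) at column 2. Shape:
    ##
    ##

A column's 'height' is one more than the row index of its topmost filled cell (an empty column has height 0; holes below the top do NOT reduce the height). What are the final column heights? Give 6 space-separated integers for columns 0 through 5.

Drop 1: O rot0 at col 3 lands with bottom-row=0; cleared 0 line(s) (total 0); column heights now [0 0 0 2 2 0], max=2
Drop 2: T rot3 at col 1 lands with bottom-row=0; cleared 0 line(s) (total 0); column heights now [0 2 3 2 2 0], max=3
Drop 3: Z rot3 at col 2 lands with bottom-row=3; cleared 0 line(s) (total 0); column heights now [0 2 5 6 2 0], max=6
Drop 4: O rot1 at col 4 lands with bottom-row=2; cleared 0 line(s) (total 0); column heights now [0 2 5 6 4 4], max=6
Drop 5: L rot3 at col 2 lands with bottom-row=6; cleared 0 line(s) (total 0); column heights now [0 2 9 9 4 4], max=9
Drop 6: O rot0 at col 2 lands with bottom-row=9; cleared 0 line(s) (total 0); column heights now [0 2 11 11 4 4], max=11

Answer: 0 2 11 11 4 4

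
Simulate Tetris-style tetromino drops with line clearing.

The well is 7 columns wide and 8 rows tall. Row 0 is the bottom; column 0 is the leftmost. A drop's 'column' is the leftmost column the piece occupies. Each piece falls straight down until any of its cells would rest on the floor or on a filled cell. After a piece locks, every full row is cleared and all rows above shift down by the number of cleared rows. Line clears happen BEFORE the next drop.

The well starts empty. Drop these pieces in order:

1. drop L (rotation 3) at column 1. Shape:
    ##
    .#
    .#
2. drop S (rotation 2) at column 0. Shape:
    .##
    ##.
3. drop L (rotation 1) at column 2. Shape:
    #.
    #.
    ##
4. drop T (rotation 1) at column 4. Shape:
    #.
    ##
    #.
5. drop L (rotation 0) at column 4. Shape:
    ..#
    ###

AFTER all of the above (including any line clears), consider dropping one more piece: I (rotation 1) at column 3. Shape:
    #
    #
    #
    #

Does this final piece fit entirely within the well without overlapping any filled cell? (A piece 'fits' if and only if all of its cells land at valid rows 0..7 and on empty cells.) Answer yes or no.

Answer: no

Derivation:
Drop 1: L rot3 at col 1 lands with bottom-row=0; cleared 0 line(s) (total 0); column heights now [0 3 3 0 0 0 0], max=3
Drop 2: S rot2 at col 0 lands with bottom-row=3; cleared 0 line(s) (total 0); column heights now [4 5 5 0 0 0 0], max=5
Drop 3: L rot1 at col 2 lands with bottom-row=5; cleared 0 line(s) (total 0); column heights now [4 5 8 6 0 0 0], max=8
Drop 4: T rot1 at col 4 lands with bottom-row=0; cleared 0 line(s) (total 0); column heights now [4 5 8 6 3 2 0], max=8
Drop 5: L rot0 at col 4 lands with bottom-row=3; cleared 0 line(s) (total 0); column heights now [4 5 8 6 4 4 5], max=8
Test piece I rot1 at col 3 (width 1): heights before test = [4 5 8 6 4 4 5]; fits = False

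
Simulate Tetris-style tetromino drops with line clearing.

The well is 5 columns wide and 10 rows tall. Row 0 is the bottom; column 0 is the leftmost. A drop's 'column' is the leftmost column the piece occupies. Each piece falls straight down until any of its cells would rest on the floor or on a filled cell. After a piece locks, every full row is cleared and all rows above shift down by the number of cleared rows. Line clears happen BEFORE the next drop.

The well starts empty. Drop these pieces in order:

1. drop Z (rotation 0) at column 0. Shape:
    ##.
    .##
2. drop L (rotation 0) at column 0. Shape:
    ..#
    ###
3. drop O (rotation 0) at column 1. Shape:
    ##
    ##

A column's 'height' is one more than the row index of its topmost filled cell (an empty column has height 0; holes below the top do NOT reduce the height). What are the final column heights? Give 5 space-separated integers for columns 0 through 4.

Answer: 3 6 6 0 0

Derivation:
Drop 1: Z rot0 at col 0 lands with bottom-row=0; cleared 0 line(s) (total 0); column heights now [2 2 1 0 0], max=2
Drop 2: L rot0 at col 0 lands with bottom-row=2; cleared 0 line(s) (total 0); column heights now [3 3 4 0 0], max=4
Drop 3: O rot0 at col 1 lands with bottom-row=4; cleared 0 line(s) (total 0); column heights now [3 6 6 0 0], max=6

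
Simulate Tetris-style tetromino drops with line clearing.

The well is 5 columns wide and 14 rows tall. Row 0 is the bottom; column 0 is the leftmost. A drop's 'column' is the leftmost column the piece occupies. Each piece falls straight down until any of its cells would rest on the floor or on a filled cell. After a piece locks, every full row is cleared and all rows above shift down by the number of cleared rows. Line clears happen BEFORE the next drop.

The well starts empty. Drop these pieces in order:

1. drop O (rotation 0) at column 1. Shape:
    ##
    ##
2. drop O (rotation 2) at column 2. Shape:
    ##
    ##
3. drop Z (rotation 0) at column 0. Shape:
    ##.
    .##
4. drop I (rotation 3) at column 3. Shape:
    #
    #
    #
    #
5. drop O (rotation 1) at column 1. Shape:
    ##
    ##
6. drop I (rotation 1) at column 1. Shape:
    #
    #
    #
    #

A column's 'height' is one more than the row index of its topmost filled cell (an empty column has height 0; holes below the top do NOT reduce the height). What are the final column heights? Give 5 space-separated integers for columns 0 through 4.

Drop 1: O rot0 at col 1 lands with bottom-row=0; cleared 0 line(s) (total 0); column heights now [0 2 2 0 0], max=2
Drop 2: O rot2 at col 2 lands with bottom-row=2; cleared 0 line(s) (total 0); column heights now [0 2 4 4 0], max=4
Drop 3: Z rot0 at col 0 lands with bottom-row=4; cleared 0 line(s) (total 0); column heights now [6 6 5 4 0], max=6
Drop 4: I rot3 at col 3 lands with bottom-row=4; cleared 0 line(s) (total 0); column heights now [6 6 5 8 0], max=8
Drop 5: O rot1 at col 1 lands with bottom-row=6; cleared 0 line(s) (total 0); column heights now [6 8 8 8 0], max=8
Drop 6: I rot1 at col 1 lands with bottom-row=8; cleared 0 line(s) (total 0); column heights now [6 12 8 8 0], max=12

Answer: 6 12 8 8 0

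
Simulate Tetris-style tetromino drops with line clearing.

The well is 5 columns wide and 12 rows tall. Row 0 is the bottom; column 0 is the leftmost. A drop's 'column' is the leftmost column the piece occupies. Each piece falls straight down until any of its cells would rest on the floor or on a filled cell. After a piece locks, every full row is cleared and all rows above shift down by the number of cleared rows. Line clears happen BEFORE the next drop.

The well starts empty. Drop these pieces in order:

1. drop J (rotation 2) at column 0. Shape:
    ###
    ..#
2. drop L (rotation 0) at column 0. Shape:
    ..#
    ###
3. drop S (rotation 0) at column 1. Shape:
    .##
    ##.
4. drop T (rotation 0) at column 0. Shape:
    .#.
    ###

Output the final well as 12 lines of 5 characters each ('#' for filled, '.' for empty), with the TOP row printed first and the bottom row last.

Drop 1: J rot2 at col 0 lands with bottom-row=0; cleared 0 line(s) (total 0); column heights now [2 2 2 0 0], max=2
Drop 2: L rot0 at col 0 lands with bottom-row=2; cleared 0 line(s) (total 0); column heights now [3 3 4 0 0], max=4
Drop 3: S rot0 at col 1 lands with bottom-row=4; cleared 0 line(s) (total 0); column heights now [3 5 6 6 0], max=6
Drop 4: T rot0 at col 0 lands with bottom-row=6; cleared 0 line(s) (total 0); column heights now [7 8 7 6 0], max=8

Answer: .....
.....
.....
.....
.#...
###..
..##.
.##..
..#..
###..
###..
..#..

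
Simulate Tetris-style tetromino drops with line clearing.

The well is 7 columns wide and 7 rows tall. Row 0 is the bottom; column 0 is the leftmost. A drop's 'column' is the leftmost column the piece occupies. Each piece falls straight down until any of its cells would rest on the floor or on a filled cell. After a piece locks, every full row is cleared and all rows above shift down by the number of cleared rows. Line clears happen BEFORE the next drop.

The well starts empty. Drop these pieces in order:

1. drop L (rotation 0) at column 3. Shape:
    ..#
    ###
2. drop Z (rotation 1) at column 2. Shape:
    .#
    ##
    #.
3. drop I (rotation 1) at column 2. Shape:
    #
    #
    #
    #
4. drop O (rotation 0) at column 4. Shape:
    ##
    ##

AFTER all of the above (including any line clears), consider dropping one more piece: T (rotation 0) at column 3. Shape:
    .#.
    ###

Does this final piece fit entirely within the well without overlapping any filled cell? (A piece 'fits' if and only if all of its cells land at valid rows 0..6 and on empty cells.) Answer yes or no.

Answer: yes

Derivation:
Drop 1: L rot0 at col 3 lands with bottom-row=0; cleared 0 line(s) (total 0); column heights now [0 0 0 1 1 2 0], max=2
Drop 2: Z rot1 at col 2 lands with bottom-row=0; cleared 0 line(s) (total 0); column heights now [0 0 2 3 1 2 0], max=3
Drop 3: I rot1 at col 2 lands with bottom-row=2; cleared 0 line(s) (total 0); column heights now [0 0 6 3 1 2 0], max=6
Drop 4: O rot0 at col 4 lands with bottom-row=2; cleared 0 line(s) (total 0); column heights now [0 0 6 3 4 4 0], max=6
Test piece T rot0 at col 3 (width 3): heights before test = [0 0 6 3 4 4 0]; fits = True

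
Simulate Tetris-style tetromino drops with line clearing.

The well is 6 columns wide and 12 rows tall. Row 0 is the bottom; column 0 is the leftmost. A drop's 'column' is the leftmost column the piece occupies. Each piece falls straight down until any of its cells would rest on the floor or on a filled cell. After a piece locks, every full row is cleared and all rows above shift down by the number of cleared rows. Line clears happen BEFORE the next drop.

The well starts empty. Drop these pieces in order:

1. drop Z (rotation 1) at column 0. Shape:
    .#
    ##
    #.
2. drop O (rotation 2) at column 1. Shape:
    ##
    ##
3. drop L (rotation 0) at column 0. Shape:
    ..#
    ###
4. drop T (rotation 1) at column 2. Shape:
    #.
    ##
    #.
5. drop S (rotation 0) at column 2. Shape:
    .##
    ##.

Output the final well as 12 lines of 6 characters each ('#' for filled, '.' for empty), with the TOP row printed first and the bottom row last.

Drop 1: Z rot1 at col 0 lands with bottom-row=0; cleared 0 line(s) (total 0); column heights now [2 3 0 0 0 0], max=3
Drop 2: O rot2 at col 1 lands with bottom-row=3; cleared 0 line(s) (total 0); column heights now [2 5 5 0 0 0], max=5
Drop 3: L rot0 at col 0 lands with bottom-row=5; cleared 0 line(s) (total 0); column heights now [6 6 7 0 0 0], max=7
Drop 4: T rot1 at col 2 lands with bottom-row=7; cleared 0 line(s) (total 0); column heights now [6 6 10 9 0 0], max=10
Drop 5: S rot0 at col 2 lands with bottom-row=10; cleared 0 line(s) (total 0); column heights now [6 6 11 12 12 0], max=12

Answer: ...##.
..##..
..#...
..##..
..#...
..#...
###...
.##...
.##...
.#....
##....
#.....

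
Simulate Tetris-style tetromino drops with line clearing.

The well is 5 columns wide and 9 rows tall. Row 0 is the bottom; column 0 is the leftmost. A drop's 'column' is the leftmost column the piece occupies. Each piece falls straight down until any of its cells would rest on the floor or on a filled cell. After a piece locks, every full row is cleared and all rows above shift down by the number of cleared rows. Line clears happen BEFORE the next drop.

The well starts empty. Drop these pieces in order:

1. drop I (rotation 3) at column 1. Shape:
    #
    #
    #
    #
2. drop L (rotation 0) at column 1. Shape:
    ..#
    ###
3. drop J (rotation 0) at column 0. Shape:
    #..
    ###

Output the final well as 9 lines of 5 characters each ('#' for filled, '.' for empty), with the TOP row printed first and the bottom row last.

Answer: .....
.....
#....
####.
.###.
.#...
.#...
.#...
.#...

Derivation:
Drop 1: I rot3 at col 1 lands with bottom-row=0; cleared 0 line(s) (total 0); column heights now [0 4 0 0 0], max=4
Drop 2: L rot0 at col 1 lands with bottom-row=4; cleared 0 line(s) (total 0); column heights now [0 5 5 6 0], max=6
Drop 3: J rot0 at col 0 lands with bottom-row=5; cleared 0 line(s) (total 0); column heights now [7 6 6 6 0], max=7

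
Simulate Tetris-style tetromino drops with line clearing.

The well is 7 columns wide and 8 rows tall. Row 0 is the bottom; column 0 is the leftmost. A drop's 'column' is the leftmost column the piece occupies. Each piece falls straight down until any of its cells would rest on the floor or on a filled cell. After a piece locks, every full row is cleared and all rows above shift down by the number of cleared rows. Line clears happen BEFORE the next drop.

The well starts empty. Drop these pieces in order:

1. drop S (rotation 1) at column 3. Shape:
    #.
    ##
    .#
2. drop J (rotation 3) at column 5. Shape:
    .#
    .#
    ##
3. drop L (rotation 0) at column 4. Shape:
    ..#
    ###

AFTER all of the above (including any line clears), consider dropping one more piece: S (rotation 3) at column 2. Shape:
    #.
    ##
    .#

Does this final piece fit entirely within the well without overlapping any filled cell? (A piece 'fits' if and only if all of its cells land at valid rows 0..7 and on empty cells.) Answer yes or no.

Answer: yes

Derivation:
Drop 1: S rot1 at col 3 lands with bottom-row=0; cleared 0 line(s) (total 0); column heights now [0 0 0 3 2 0 0], max=3
Drop 2: J rot3 at col 5 lands with bottom-row=0; cleared 0 line(s) (total 0); column heights now [0 0 0 3 2 1 3], max=3
Drop 3: L rot0 at col 4 lands with bottom-row=3; cleared 0 line(s) (total 0); column heights now [0 0 0 3 4 4 5], max=5
Test piece S rot3 at col 2 (width 2): heights before test = [0 0 0 3 4 4 5]; fits = True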